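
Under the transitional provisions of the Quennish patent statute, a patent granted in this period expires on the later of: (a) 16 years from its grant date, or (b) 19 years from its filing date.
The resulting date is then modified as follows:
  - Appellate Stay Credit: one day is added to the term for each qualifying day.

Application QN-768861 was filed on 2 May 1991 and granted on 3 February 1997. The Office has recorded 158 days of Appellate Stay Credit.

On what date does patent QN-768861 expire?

July 11, 2013

(a) grant + 16 years → 3 February 2013.
(b) filing + 19 years → 2 May 2010.
Later of the two: 3 February 2013.
Appellate Stay Credit: +158 days → 11 July 2013.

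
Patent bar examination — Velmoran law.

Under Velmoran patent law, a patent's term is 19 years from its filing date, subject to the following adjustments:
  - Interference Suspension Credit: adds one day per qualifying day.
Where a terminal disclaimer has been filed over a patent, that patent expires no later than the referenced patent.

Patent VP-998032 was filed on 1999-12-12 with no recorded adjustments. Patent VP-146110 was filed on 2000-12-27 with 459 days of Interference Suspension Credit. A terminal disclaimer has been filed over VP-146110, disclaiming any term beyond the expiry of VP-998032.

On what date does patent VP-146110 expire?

2018-12-12

Natural term of VP-146110:
  Base: filing + 19 years → 27 December 2019.
  Interference Suspension Credit: +459 days → 30 March 2021.
Expiry of referenced patent VP-998032:
  Base: filing + 19 years → 12 December 2018.
Terminal disclaimer: VP-146110 expires on the earlier of 30 March 2021 and 12 December 2018.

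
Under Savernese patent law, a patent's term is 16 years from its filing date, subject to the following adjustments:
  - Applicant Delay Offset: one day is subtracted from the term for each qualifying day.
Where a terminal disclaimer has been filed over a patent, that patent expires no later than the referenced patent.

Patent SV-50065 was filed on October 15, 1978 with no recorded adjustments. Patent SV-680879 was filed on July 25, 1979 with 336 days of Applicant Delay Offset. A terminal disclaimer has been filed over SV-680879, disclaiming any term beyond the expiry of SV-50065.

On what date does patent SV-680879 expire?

Natural term of SV-680879:
  Base: filing + 16 years → 25 July 1995.
  Applicant Delay Offset: −336 days → 23 August 1994.
Expiry of referenced patent SV-50065:
  Base: filing + 16 years → 15 October 1994.
Terminal disclaimer: SV-680879 expires on the earlier of 23 August 1994 and 15 October 1994.

August 23, 1994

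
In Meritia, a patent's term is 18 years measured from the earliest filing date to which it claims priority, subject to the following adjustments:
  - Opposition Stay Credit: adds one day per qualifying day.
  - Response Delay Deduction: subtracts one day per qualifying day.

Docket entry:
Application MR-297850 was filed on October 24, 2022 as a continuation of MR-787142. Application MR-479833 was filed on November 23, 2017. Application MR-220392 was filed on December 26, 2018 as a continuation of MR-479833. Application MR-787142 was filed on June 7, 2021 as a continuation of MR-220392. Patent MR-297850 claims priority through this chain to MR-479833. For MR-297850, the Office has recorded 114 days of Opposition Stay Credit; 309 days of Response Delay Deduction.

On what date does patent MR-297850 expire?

Earliest priority filing: 23 November 2017.
Base term: 23 November 2017 + 18 years → 23 November 2035.
Opposition Stay Credit: +114 days → 16 March 2036.
Response Delay Deduction: −309 days → 12 May 2035.

May 12, 2035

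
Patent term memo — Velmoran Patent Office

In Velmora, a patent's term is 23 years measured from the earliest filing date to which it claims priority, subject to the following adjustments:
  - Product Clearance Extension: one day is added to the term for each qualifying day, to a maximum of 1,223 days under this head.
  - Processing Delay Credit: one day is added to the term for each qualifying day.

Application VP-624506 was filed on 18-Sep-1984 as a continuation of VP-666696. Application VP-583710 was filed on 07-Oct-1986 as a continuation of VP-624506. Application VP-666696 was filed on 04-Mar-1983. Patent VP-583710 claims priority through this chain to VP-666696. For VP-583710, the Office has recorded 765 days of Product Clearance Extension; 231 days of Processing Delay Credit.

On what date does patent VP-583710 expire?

2008-11-24

Earliest priority filing: 4 March 1983.
Base term: 4 March 1983 + 23 years → 4 March 2006.
Product Clearance Extension: 765 days (within the 1223-day cap) → +765 days → 7 April 2008.
Processing Delay Credit: +231 days → 24 November 2008.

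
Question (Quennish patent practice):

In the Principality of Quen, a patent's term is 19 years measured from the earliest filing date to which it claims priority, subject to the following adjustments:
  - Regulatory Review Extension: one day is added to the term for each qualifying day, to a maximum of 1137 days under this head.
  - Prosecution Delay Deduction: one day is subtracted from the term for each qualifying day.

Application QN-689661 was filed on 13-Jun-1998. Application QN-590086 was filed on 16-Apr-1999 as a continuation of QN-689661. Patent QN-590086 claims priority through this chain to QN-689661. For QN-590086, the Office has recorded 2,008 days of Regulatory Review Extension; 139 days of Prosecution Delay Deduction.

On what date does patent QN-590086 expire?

Earliest priority filing: 13 June 1998.
Base term: 13 June 1998 + 19 years → 13 June 2017.
Regulatory Review Extension: 2008 days claimed exceeds the 1137-day cap, so +1137 days → 24 July 2020.
Prosecution Delay Deduction: −139 days → 7 March 2020.

2020-03-07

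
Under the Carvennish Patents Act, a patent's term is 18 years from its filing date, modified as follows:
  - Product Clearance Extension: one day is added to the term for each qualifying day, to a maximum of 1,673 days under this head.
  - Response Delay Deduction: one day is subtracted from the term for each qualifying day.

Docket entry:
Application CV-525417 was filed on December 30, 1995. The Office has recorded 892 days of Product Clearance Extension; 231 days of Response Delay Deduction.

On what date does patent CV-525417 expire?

Base term: filing date + 18 years → 30 December 2013.
Product Clearance Extension: 892 days (within the 1673-day cap) → +892 days → 9 June 2016.
Response Delay Deduction: −231 days → 22 October 2015.

2015-10-22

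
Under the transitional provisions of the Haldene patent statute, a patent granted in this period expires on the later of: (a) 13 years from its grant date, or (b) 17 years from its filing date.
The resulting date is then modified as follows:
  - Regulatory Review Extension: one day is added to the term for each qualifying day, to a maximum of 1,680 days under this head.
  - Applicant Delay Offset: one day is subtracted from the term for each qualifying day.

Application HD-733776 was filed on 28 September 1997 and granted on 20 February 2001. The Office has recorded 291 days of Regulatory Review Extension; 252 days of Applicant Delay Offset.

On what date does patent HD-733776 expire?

November 6, 2014

(a) grant + 13 years → 20 February 2014.
(b) filing + 17 years → 28 September 2014.
Later of the two: 28 September 2014.
Regulatory Review Extension: 291 days (within the 1680-day cap) → +291 days → 16 July 2015.
Applicant Delay Offset: −252 days → 6 November 2014.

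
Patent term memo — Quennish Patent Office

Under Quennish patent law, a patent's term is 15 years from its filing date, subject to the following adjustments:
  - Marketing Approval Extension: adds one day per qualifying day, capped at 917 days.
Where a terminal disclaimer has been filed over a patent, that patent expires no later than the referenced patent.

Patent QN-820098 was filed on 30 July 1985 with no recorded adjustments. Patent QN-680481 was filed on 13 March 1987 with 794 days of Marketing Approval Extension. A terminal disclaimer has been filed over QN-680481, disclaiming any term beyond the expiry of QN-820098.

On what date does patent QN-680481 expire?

Natural term of QN-680481:
  Base: filing + 15 years → 13 March 2002.
  Marketing Approval Extension: 794 days (within the 917-day cap) → +794 days → 15 May 2004.
Expiry of referenced patent QN-820098:
  Base: filing + 15 years → 30 July 2000.
Terminal disclaimer: QN-680481 expires on the earlier of 15 May 2004 and 30 July 2000.

July 30, 2000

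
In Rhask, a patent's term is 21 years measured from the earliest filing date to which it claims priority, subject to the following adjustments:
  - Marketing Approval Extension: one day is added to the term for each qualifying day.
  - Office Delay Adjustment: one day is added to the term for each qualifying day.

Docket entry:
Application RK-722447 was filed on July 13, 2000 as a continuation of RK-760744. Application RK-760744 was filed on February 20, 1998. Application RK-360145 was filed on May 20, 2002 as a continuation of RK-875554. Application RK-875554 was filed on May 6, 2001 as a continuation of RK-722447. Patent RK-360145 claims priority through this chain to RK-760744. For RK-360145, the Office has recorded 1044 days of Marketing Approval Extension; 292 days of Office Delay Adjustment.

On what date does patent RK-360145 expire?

Earliest priority filing: 20 February 1998.
Base term: 20 February 1998 + 21 years → 20 February 2019.
Marketing Approval Extension: +1044 days → 30 December 2021.
Office Delay Adjustment: +292 days → 18 October 2022.

October 18, 2022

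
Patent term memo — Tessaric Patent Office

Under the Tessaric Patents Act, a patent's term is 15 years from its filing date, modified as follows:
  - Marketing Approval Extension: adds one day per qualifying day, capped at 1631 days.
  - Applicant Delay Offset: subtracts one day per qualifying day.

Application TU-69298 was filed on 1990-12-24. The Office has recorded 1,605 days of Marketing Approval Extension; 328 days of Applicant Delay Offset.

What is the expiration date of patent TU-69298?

June 23, 2009

Base term: filing date + 15 years → 24 December 2005.
Marketing Approval Extension: 1605 days (within the 1631-day cap) → +1605 days → 17 May 2010.
Applicant Delay Offset: −328 days → 23 June 2009.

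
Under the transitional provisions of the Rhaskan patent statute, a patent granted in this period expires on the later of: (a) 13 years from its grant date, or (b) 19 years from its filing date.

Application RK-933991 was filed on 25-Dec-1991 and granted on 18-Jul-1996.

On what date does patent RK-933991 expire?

2010-12-25

(a) grant + 13 years → 18 July 2009.
(b) filing + 19 years → 25 December 2010.
Later of the two: 25 December 2010.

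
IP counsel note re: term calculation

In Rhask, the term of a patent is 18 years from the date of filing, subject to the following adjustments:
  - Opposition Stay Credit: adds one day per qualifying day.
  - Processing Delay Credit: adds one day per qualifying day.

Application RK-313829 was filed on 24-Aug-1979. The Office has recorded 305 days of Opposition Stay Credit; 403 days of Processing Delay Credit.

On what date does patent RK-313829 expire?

1999-08-02

Base term: filing date + 18 years → 24 August 1997.
Opposition Stay Credit: +305 days → 25 June 1998.
Processing Delay Credit: +403 days → 2 August 1999.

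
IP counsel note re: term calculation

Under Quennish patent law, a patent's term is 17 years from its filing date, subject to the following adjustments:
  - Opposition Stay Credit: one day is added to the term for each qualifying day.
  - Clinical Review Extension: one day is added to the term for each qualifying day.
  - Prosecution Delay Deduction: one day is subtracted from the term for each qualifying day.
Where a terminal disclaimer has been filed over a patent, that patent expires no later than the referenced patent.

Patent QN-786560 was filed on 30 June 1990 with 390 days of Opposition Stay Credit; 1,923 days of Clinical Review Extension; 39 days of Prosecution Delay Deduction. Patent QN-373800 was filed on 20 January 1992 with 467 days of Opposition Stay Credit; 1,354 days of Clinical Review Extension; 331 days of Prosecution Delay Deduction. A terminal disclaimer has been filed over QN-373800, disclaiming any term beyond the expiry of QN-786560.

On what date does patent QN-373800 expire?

Natural term of QN-373800:
  Base: filing + 17 years → 20 January 2009.
  Opposition Stay Credit: +467 days → 2 May 2010.
  Clinical Review Extension: +1354 days → 15 January 2014.
  Prosecution Delay Deduction: −331 days → 18 February 2013.
Expiry of referenced patent QN-786560:
  Base: filing + 17 years → 30 June 2007.
  Opposition Stay Credit: +390 days → 24 July 2008.
  Clinical Review Extension: +1923 days → 29 October 2013.
  Prosecution Delay Deduction: −39 days → 20 September 2013.
Terminal disclaimer: QN-373800 expires on the earlier of 18 February 2013 and 20 September 2013.

2013-02-18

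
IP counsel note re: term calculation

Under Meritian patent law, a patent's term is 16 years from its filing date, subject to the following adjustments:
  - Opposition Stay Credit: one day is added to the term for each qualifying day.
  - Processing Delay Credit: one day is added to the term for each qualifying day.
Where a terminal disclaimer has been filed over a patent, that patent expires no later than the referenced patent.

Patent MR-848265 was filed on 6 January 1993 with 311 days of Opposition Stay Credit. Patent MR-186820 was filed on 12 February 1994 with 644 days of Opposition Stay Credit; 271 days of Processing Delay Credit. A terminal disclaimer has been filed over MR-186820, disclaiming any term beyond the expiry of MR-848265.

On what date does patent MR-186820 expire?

Natural term of MR-186820:
  Base: filing + 16 years → 12 February 2010.
  Opposition Stay Credit: +644 days → 18 November 2011.
  Processing Delay Credit: +271 days → 15 August 2012.
Expiry of referenced patent MR-848265:
  Base: filing + 16 years → 6 January 2009.
  Opposition Stay Credit: +311 days → 13 November 2009.
Terminal disclaimer: MR-186820 expires on the earlier of 15 August 2012 and 13 November 2009.

2009-11-13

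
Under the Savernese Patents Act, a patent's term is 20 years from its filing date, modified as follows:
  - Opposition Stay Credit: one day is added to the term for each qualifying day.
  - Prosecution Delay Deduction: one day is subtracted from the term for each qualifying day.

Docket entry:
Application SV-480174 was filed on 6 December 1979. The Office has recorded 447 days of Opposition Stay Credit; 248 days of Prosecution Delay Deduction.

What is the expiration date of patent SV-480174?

2000-06-22

Base term: filing date + 20 years → 6 December 1999.
Opposition Stay Credit: +447 days → 25 February 2001.
Prosecution Delay Deduction: −248 days → 22 June 2000.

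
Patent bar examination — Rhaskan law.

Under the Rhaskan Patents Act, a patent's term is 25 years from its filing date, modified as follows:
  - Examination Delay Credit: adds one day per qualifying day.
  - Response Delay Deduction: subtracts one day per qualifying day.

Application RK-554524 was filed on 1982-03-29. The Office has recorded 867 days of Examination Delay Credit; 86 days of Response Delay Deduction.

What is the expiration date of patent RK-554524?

2009-05-18

Base term: filing date + 25 years → 29 March 2007.
Examination Delay Credit: +867 days → 12 August 2009.
Response Delay Deduction: −86 days → 18 May 2009.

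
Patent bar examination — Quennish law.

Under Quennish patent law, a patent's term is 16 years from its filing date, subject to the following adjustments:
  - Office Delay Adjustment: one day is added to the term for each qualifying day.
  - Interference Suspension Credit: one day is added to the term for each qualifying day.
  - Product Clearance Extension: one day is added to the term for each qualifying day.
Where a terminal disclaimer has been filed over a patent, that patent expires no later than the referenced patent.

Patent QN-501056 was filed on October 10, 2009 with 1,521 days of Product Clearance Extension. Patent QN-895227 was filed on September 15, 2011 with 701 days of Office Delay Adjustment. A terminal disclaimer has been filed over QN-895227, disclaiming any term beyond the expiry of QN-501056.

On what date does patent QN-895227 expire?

Natural term of QN-895227:
  Base: filing + 16 years → 15 September 2027.
  Office Delay Adjustment: +701 days → 16 August 2029.
Expiry of referenced patent QN-501056:
  Base: filing + 16 years → 10 October 2025.
  Product Clearance Extension: +1521 days → 9 December 2029.
Terminal disclaimer: QN-895227 expires on the earlier of 16 August 2029 and 9 December 2029.

August 16, 2029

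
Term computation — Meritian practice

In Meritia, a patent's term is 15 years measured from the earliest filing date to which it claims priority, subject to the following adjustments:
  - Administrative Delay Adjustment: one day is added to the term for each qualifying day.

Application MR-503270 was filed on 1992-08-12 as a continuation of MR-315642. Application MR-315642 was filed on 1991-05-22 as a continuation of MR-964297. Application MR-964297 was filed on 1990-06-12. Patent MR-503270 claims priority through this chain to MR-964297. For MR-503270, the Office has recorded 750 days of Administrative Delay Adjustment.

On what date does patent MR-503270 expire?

2007-07-02

Earliest priority filing: 12 June 1990.
Base term: 12 June 1990 + 15 years → 12 June 2005.
Administrative Delay Adjustment: +750 days → 2 July 2007.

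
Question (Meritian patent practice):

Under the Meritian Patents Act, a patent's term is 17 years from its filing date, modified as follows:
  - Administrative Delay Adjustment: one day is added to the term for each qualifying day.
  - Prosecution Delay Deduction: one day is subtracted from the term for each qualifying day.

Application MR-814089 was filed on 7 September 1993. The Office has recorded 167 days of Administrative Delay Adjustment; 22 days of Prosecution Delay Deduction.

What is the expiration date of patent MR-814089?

Base term: filing date + 17 years → 7 September 2010.
Administrative Delay Adjustment: +167 days → 21 February 2011.
Prosecution Delay Deduction: −22 days → 30 January 2011.

2011-01-30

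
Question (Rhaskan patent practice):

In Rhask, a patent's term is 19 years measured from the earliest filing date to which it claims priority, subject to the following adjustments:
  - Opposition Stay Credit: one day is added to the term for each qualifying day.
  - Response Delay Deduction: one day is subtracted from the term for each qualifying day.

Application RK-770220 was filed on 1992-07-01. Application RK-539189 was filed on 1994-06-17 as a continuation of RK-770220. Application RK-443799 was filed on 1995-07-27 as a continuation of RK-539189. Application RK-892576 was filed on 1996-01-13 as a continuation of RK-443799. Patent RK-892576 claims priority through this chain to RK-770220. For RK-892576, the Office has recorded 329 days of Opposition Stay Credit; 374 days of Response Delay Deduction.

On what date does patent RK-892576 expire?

Earliest priority filing: 1 July 1992.
Base term: 1 July 1992 + 19 years → 1 July 2011.
Opposition Stay Credit: +329 days → 25 May 2012.
Response Delay Deduction: −374 days → 17 May 2011.

2011-05-17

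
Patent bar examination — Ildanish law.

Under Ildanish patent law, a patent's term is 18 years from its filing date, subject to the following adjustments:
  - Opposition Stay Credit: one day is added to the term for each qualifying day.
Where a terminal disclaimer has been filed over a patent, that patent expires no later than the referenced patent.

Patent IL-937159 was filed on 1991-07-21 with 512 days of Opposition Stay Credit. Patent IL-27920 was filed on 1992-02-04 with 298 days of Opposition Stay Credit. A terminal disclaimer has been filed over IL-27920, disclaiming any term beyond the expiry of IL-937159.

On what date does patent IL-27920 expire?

Natural term of IL-27920:
  Base: filing + 18 years → 4 February 2010.
  Opposition Stay Credit: +298 days → 29 November 2010.
Expiry of referenced patent IL-937159:
  Base: filing + 18 years → 21 July 2009.
  Opposition Stay Credit: +512 days → 15 December 2010.
Terminal disclaimer: IL-27920 expires on the earlier of 29 November 2010 and 15 December 2010.

2010-11-29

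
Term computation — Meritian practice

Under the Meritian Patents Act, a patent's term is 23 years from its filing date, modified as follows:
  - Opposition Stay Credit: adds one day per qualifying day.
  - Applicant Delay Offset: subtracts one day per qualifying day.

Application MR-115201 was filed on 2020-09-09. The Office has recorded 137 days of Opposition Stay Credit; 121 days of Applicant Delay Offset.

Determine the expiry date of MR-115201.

2043-09-25

Base term: filing date + 23 years → 9 September 2043.
Opposition Stay Credit: +137 days → 24 January 2044.
Applicant Delay Offset: −121 days → 25 September 2043.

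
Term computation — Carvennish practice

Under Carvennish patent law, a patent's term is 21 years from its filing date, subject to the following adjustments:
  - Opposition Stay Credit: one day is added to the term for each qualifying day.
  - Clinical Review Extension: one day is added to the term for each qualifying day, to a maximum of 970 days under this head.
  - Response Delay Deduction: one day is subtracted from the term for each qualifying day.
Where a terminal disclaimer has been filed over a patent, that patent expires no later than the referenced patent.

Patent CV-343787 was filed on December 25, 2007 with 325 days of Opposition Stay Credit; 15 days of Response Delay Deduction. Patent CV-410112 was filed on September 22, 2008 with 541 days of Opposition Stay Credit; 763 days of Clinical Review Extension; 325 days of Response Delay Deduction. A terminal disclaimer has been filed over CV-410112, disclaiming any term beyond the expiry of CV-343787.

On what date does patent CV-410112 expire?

Natural term of CV-410112:
  Base: filing + 21 years → 22 September 2029.
  Opposition Stay Credit: +541 days → 17 March 2031.
  Clinical Review Extension: 763 days (within the 970-day cap) → +763 days → 18 April 2033.
  Response Delay Deduction: −325 days → 28 May 2032.
Expiry of referenced patent CV-343787:
  Base: filing + 21 years → 25 December 2028.
  Opposition Stay Credit: +325 days → 15 November 2029.
  Response Delay Deduction: −15 days → 31 October 2029.
Terminal disclaimer: CV-410112 expires on the earlier of 28 May 2032 and 31 October 2029.

October 31, 2029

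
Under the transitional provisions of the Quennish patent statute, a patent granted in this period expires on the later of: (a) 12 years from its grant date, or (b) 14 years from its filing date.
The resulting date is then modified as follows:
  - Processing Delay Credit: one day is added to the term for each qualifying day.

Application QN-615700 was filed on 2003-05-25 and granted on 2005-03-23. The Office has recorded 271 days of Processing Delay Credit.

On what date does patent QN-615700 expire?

February 20, 2018

(a) grant + 12 years → 23 March 2017.
(b) filing + 14 years → 25 May 2017.
Later of the two: 25 May 2017.
Processing Delay Credit: +271 days → 20 February 2018.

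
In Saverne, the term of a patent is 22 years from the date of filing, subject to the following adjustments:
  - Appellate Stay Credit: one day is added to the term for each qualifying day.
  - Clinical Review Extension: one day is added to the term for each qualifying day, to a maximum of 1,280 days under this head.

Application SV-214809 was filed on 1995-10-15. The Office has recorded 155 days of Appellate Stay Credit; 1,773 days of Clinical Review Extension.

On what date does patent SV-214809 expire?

Base term: filing date + 22 years → 15 October 2017.
Appellate Stay Credit: +155 days → 19 March 2018.
Clinical Review Extension: 1773 days claimed exceeds the 1280-day cap, so +1280 days → 19 September 2021.

September 19, 2021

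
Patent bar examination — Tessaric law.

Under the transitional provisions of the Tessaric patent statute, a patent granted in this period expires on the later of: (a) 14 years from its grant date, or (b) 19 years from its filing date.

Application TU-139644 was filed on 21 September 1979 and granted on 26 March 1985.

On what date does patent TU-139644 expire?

(a) grant + 14 years → 26 March 1999.
(b) filing + 19 years → 21 September 1998.
Later of the two: 26 March 1999.

1999-03-26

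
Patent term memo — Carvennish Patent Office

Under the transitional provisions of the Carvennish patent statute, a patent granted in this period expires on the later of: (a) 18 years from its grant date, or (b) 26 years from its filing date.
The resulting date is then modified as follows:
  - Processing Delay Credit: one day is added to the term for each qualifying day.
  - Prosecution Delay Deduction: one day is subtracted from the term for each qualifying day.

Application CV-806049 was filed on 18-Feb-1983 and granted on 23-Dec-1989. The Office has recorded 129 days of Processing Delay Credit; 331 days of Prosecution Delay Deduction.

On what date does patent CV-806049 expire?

(a) grant + 18 years → 23 December 2007.
(b) filing + 26 years → 18 February 2009.
Later of the two: 18 February 2009.
Processing Delay Credit: +129 days → 27 June 2009.
Prosecution Delay Deduction: −331 days → 31 July 2008.

July 31, 2008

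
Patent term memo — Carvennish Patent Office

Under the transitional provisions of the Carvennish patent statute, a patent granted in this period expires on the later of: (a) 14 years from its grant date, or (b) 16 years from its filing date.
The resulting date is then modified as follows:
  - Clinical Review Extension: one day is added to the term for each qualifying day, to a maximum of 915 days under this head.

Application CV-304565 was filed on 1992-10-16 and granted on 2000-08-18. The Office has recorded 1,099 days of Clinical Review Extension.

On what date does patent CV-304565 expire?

February 18, 2017

(a) grant + 14 years → 18 August 2014.
(b) filing + 16 years → 16 October 2008.
Later of the two: 18 August 2014.
Clinical Review Extension: 1099 days claimed exceeds the 915-day cap, so +915 days → 18 February 2017.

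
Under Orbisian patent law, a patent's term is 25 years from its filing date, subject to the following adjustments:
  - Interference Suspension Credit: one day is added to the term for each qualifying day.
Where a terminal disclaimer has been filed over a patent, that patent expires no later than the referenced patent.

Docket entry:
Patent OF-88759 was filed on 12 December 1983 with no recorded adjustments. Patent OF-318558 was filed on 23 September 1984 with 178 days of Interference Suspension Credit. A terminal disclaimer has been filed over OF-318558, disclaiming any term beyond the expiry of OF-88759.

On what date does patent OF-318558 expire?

Natural term of OF-318558:
  Base: filing + 25 years → 23 September 2009.
  Interference Suspension Credit: +178 days → 20 March 2010.
Expiry of referenced patent OF-88759:
  Base: filing + 25 years → 12 December 2008.
Terminal disclaimer: OF-318558 expires on the earlier of 20 March 2010 and 12 December 2008.

2008-12-12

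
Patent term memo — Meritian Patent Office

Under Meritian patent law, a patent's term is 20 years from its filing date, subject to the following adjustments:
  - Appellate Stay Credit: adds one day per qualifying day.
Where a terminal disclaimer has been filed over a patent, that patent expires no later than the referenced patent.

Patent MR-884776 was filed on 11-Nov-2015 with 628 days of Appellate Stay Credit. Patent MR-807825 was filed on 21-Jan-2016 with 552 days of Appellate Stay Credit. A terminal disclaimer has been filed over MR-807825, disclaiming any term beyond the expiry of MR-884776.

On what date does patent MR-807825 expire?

2037-07-26

Natural term of MR-807825:
  Base: filing + 20 years → 21 January 2036.
  Appellate Stay Credit: +552 days → 26 July 2037.
Expiry of referenced patent MR-884776:
  Base: filing + 20 years → 11 November 2035.
  Appellate Stay Credit: +628 days → 31 July 2037.
Terminal disclaimer: MR-807825 expires on the earlier of 26 July 2037 and 31 July 2037.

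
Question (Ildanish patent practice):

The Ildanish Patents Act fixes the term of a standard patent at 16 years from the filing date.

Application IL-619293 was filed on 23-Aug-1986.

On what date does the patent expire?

Filing date + 16 years → 23 August 2002.

August 23, 2002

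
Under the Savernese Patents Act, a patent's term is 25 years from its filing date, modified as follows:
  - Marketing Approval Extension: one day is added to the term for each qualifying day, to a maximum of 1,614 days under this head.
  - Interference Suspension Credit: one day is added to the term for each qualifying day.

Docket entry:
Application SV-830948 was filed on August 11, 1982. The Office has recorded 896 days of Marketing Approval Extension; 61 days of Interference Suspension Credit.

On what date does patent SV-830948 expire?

March 25, 2010

Base term: filing date + 25 years → 11 August 2007.
Marketing Approval Extension: 896 days (within the 1614-day cap) → +896 days → 23 January 2010.
Interference Suspension Credit: +61 days → 25 March 2010.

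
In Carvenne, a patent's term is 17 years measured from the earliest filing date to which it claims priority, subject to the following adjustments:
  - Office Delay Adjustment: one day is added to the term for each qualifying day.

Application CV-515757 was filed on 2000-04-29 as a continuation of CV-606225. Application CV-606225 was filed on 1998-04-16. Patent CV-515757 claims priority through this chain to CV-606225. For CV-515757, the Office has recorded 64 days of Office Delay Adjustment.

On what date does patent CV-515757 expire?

Earliest priority filing: 16 April 1998.
Base term: 16 April 1998 + 17 years → 16 April 2015.
Office Delay Adjustment: +64 days → 19 June 2015.

June 19, 2015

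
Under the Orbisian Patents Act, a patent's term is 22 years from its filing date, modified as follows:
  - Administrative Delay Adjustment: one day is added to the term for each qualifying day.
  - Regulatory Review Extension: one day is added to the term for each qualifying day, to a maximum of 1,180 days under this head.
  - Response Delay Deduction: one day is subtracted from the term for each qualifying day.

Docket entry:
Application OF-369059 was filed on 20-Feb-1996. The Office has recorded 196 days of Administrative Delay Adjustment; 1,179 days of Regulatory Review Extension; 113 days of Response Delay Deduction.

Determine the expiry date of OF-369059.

2021-08-05

Base term: filing date + 22 years → 20 February 2018.
Administrative Delay Adjustment: +196 days → 4 September 2018.
Regulatory Review Extension: 1179 days (within the 1180-day cap) → +1179 days → 26 November 2021.
Response Delay Deduction: −113 days → 5 August 2021.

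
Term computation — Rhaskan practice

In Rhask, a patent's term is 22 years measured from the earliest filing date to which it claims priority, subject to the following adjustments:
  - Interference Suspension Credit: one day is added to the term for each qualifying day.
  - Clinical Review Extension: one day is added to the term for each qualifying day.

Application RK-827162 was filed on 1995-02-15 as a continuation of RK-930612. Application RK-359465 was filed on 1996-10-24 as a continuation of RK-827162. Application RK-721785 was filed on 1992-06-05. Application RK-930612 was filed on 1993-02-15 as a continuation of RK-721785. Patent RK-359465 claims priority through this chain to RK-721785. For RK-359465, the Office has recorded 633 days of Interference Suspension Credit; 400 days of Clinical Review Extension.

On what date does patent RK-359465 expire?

Earliest priority filing: 5 June 1992.
Base term: 5 June 1992 + 22 years → 5 June 2014.
Interference Suspension Credit: +633 days → 28 February 2016.
Clinical Review Extension: +400 days → 3 April 2017.

April 3, 2017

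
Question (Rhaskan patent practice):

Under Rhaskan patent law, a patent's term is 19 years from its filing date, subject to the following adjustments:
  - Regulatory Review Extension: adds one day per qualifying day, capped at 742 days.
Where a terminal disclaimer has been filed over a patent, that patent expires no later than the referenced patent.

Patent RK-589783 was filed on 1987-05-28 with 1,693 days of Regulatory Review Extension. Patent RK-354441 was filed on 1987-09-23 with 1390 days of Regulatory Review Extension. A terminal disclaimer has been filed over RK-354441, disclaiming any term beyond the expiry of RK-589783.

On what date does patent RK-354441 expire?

June 8, 2008

Natural term of RK-354441:
  Base: filing + 19 years → 23 September 2006.
  Regulatory Review Extension: 1390 days claimed exceeds the 742-day cap, so +742 days → 4 October 2008.
Expiry of referenced patent RK-589783:
  Base: filing + 19 years → 28 May 2006.
  Regulatory Review Extension: 1693 days claimed exceeds the 742-day cap, so +742 days → 8 June 2008.
Terminal disclaimer: RK-354441 expires on the earlier of 4 October 2008 and 8 June 2008.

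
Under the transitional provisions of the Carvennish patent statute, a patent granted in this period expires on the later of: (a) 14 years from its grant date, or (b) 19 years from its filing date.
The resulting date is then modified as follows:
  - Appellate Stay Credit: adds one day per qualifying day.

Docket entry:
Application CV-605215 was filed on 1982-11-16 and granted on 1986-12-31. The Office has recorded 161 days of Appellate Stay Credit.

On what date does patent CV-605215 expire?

(a) grant + 14 years → 31 December 2000.
(b) filing + 19 years → 16 November 2001.
Later of the two: 16 November 2001.
Appellate Stay Credit: +161 days → 26 April 2002.

April 26, 2002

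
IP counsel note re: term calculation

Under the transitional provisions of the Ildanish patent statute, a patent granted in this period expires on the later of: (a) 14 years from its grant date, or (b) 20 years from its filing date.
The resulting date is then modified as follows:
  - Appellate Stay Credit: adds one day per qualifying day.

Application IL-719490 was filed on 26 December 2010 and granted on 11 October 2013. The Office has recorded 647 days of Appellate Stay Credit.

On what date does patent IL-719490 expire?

October 3, 2032

(a) grant + 14 years → 11 October 2027.
(b) filing + 20 years → 26 December 2030.
Later of the two: 26 December 2030.
Appellate Stay Credit: +647 days → 3 October 2032.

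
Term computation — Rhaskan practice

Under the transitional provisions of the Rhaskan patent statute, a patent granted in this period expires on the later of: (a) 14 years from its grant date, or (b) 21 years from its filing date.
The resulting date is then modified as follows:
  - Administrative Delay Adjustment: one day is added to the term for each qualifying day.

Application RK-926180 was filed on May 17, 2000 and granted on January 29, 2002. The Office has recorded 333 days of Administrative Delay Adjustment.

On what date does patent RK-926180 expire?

(a) grant + 14 years → 29 January 2016.
(b) filing + 21 years → 17 May 2021.
Later of the two: 17 May 2021.
Administrative Delay Adjustment: +333 days → 15 April 2022.

April 15, 2022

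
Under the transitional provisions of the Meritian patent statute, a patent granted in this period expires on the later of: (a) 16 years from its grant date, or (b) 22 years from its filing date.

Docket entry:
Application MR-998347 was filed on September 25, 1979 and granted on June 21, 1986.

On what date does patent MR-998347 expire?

(a) grant + 16 years → 21 June 2002.
(b) filing + 22 years → 25 September 2001.
Later of the two: 21 June 2002.

2002-06-21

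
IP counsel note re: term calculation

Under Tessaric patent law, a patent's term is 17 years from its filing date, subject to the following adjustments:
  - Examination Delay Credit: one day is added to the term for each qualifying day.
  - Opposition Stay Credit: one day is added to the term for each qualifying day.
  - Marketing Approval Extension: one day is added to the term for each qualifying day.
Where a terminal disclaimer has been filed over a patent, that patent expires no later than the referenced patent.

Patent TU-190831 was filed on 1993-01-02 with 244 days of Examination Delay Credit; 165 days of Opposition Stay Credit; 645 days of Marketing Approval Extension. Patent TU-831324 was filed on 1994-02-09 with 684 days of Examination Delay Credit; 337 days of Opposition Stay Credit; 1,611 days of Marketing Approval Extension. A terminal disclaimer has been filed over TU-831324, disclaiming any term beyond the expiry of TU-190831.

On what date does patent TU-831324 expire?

November 21, 2012

Natural term of TU-831324:
  Base: filing + 17 years → 9 February 2011.
  Examination Delay Credit: +684 days → 24 December 2012.
  Opposition Stay Credit: +337 days → 26 November 2013.
  Marketing Approval Extension: +1611 days → 25 April 2018.
Expiry of referenced patent TU-190831:
  Base: filing + 17 years → 2 January 2010.
  Examination Delay Credit: +244 days → 3 September 2010.
  Opposition Stay Credit: +165 days → 15 February 2011.
  Marketing Approval Extension: +645 days → 21 November 2012.
Terminal disclaimer: TU-831324 expires on the earlier of 25 April 2018 and 21 November 2012.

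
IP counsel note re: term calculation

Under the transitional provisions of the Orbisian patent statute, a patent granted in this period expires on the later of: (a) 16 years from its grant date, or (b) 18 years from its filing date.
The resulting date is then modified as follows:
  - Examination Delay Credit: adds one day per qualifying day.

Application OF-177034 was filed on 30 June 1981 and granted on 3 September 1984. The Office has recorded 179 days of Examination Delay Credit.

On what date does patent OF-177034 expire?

(a) grant + 16 years → 3 September 2000.
(b) filing + 18 years → 30 June 1999.
Later of the two: 3 September 2000.
Examination Delay Credit: +179 days → 1 March 2001.

March 1, 2001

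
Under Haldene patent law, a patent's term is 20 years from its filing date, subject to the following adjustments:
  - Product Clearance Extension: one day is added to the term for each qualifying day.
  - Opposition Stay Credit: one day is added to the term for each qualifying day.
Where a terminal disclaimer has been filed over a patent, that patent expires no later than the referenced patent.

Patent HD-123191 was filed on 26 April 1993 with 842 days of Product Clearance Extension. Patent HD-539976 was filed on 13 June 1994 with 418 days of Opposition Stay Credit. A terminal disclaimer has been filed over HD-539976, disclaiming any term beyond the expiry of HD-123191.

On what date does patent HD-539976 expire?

August 5, 2015

Natural term of HD-539976:
  Base: filing + 20 years → 13 June 2014.
  Opposition Stay Credit: +418 days → 5 August 2015.
Expiry of referenced patent HD-123191:
  Base: filing + 20 years → 26 April 2013.
  Product Clearance Extension: +842 days → 16 August 2015.
Terminal disclaimer: HD-539976 expires on the earlier of 5 August 2015 and 16 August 2015.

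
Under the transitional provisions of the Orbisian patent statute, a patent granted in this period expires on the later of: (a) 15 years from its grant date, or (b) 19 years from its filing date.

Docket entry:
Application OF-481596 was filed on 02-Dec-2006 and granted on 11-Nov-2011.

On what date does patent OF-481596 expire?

2026-11-11

(a) grant + 15 years → 11 November 2026.
(b) filing + 19 years → 2 December 2025.
Later of the two: 11 November 2026.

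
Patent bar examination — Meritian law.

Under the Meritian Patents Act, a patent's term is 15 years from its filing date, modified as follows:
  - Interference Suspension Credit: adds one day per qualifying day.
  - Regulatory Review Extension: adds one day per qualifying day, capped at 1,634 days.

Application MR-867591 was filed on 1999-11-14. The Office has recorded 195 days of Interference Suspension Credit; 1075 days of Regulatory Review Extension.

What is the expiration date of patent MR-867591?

May 7, 2018

Base term: filing date + 15 years → 14 November 2014.
Interference Suspension Credit: +195 days → 28 May 2015.
Regulatory Review Extension: 1075 days (within the 1634-day cap) → +1075 days → 7 May 2018.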